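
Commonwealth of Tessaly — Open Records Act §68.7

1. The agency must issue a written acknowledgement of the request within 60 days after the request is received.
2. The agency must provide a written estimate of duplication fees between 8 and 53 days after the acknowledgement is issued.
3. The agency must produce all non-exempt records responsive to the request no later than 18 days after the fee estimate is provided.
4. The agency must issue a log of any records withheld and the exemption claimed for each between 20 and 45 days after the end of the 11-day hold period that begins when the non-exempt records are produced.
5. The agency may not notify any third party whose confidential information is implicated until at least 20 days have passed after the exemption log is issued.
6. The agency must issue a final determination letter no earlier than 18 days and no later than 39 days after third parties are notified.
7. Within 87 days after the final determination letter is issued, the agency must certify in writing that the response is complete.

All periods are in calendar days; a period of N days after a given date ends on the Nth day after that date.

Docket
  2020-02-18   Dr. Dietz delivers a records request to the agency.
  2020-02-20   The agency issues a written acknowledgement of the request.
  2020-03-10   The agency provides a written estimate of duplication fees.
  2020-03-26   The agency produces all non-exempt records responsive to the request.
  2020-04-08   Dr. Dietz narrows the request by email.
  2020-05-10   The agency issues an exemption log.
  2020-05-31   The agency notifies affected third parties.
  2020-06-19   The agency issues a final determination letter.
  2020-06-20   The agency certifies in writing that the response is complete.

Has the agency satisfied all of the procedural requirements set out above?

Step 1 — counting 60 days from 2020-02-18 (when the request is received) gives a deadline of 2020-04-18; done 2020-02-20 — timely.
Step 2 — 8 and 53 days from 2020-02-20 (when the acknowledgement is issued) are 2020-02-28 and 2020-04-13 respectively; 2020-03-10 falls inside that range.
Step 3 — counting 18 days from 2020-03-10 (when the fee estimate is provided) gives a deadline of 2020-03-28; completed 2020-03-26, before the deadline.
Step 4 — 20 and 45 days from 2020-04-06 (end of the 11-day hold period, which began when the non-exempt records are produced on 2020-03-26) are 2020-04-26 and 2020-05-21 respectively; done 2020-05-10, which is between those dates.
Step 5 — must wait 20 days from 2020-05-10 (when the exemption log is issued), so not before 2020-05-30; 2020-05-31 is on or after that date.
Step 6 — 18 and 39 days from 2020-05-31 (when third parties are notified) are 2020-06-18 and 2020-07-09 respectively; 2020-06-19 falls inside that range.
Step 7 — counting 87 days from 2020-06-19 (when the final determination letter is issued) gives a deadline of 2020-09-14; 2020-06-20 is within that limit.

Yes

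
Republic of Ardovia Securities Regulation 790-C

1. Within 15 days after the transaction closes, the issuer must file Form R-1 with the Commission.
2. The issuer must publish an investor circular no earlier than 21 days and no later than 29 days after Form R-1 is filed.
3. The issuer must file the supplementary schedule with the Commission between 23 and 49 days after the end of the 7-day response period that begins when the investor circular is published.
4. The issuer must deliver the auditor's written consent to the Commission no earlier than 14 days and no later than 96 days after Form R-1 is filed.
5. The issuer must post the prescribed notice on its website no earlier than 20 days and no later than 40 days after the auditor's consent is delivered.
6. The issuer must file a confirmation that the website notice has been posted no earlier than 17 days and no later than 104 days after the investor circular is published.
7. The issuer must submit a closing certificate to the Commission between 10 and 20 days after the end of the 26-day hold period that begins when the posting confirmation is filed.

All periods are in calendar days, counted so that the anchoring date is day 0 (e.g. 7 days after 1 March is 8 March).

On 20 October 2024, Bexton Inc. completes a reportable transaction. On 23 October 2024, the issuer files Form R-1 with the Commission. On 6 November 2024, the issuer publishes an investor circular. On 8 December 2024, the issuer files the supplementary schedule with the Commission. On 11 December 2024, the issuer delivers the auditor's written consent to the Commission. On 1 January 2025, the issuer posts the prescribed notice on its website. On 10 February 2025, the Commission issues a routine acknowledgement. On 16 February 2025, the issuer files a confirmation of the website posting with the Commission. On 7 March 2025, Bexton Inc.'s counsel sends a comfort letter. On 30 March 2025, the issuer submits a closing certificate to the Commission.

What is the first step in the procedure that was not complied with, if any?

(1) due by 20 October 2024 + 15 days = 4 November 2024; 23 October 2024 is within that limit.
(2) the permitted window runs from 23 October 2024 + 21 = 13 November 2024 to 23 October 2024 + 29 = 21 November 2024; done 6 November 2024 — 7 days before the window opened.

Step 2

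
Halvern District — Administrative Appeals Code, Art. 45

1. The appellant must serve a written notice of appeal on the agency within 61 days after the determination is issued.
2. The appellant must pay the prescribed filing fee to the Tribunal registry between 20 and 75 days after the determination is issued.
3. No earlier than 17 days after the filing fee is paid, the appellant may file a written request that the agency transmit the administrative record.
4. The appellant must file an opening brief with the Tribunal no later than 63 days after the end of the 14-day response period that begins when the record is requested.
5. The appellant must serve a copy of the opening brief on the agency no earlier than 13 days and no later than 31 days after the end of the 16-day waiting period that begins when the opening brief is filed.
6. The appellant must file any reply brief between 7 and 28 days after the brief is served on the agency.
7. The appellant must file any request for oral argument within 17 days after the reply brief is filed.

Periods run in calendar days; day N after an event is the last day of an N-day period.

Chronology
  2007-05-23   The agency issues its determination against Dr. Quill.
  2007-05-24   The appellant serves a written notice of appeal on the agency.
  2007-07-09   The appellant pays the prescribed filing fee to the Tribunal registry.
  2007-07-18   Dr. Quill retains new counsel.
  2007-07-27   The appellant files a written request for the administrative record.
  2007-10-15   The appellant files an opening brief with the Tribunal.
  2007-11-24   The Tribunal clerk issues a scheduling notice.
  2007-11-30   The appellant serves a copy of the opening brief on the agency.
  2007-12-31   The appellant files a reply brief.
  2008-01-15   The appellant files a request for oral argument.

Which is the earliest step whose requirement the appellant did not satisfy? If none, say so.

(1) due by 2007-05-23 + 61 days = 2007-07-23; done 2007-05-24 — timely.
(2) the permitted window runs from 2007-05-23 + 20 = 2007-06-12 to 2007-05-23 + 75 = 2007-08-06; done 2007-07-09 — within the window.
(3) permitted from 2007-07-09 + 17 days = 2007-07-26 onward; done 2007-07-27, after the minimum wait.
(4) due by 2007-08-10 + 63 days = 2007-10-12; not done until 2007-10-15, 3 days after the deadline.

Step 4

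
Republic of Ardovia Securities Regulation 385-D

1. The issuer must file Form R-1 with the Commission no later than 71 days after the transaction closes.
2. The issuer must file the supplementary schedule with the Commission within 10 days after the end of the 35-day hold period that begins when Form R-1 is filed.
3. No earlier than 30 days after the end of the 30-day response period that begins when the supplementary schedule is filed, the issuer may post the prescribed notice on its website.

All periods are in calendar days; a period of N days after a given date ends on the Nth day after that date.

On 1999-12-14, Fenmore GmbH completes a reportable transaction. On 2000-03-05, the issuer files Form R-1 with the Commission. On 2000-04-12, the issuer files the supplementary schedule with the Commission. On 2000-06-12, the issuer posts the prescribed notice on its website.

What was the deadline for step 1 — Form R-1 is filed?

Step 1 runs from 1999-12-14, when the transaction closes. 71 days after 1999-12-14 is 2000-02-23.

2000-02-23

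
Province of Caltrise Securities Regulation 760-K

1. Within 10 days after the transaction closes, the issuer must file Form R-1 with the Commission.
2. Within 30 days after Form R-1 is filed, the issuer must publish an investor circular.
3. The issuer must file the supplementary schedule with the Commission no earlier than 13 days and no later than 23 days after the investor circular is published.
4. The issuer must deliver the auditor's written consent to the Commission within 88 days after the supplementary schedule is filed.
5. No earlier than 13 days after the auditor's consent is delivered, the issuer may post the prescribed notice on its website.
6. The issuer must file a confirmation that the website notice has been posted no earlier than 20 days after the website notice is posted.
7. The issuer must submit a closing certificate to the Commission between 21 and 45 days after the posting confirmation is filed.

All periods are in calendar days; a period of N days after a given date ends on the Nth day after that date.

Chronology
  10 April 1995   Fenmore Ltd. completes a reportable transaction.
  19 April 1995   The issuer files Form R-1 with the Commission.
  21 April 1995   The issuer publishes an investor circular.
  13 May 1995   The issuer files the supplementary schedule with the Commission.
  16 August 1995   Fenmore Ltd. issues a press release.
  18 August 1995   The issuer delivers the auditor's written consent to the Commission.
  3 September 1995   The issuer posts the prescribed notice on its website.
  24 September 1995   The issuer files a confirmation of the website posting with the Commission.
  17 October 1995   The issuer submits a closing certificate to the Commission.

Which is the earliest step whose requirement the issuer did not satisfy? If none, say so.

Step 4

Step 1 — counting 10 days from 10 April 1995 (when the transaction closes) gives a deadline of 20 April 1995; completed 19 April 1995, before the deadline.
Step 2 — counting 30 days from 19 April 1995 (when Form R-1 is filed) gives a deadline of 19 May 1995; done 21 April 1995 — timely.
Step 3 — 13 and 23 days from 21 April 1995 (when the investor circular is published) are 4 May 1995 and 14 May 1995 respectively; 13 May 1995 falls inside that range.
Step 4 — counting 88 days from 13 May 1995 (when the supplementary schedule is filed) gives a deadline of 9 August 1995; done 18 August 1995 — 9 days late.
The analysis stops there.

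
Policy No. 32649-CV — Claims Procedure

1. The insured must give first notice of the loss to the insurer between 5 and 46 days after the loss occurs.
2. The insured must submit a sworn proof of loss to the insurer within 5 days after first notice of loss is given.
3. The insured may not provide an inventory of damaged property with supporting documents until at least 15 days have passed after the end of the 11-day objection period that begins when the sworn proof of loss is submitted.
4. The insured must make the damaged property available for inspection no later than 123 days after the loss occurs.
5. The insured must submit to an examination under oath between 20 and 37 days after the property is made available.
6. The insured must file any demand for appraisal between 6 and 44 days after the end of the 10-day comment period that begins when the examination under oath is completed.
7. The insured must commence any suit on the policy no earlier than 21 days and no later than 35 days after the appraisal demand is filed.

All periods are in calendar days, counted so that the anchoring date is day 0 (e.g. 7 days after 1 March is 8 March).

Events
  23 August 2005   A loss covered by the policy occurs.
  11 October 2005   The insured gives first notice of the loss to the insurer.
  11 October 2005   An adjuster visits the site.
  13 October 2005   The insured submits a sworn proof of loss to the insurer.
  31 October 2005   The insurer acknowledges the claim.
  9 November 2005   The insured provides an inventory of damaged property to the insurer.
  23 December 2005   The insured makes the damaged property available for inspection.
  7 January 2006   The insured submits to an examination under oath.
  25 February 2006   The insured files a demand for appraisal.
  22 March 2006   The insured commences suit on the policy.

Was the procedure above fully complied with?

(1) the permitted window runs from 23 August 2005 + 5 = 28 August 2005 to 23 August 2005 + 46 = 8 October 2005; 11 October 2005 is 3 days past the end of the window.

No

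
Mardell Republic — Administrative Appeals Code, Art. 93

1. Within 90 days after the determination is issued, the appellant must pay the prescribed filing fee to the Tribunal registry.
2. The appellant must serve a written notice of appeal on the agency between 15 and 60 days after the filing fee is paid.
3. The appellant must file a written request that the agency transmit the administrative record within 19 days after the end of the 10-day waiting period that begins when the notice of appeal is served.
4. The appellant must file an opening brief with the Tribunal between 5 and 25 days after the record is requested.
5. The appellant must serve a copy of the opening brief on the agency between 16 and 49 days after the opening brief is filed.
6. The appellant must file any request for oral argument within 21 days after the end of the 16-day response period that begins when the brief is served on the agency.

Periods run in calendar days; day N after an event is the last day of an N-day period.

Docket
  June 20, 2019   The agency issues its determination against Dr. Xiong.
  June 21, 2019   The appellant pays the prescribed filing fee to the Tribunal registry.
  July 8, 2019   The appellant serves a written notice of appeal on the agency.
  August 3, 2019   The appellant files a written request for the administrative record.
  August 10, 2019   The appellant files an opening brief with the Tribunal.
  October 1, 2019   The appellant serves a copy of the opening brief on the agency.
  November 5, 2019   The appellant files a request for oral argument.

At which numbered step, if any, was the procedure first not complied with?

Step 5

Step 1 — counting 90 days from June 20, 2019 (when the determination is issued) gives a deadline of September 18, 2019; June 21, 2019 is within that limit.
Step 2 — 15 and 60 days from June 21, 2019 (when the filing fee is paid) are July 6, 2019 and August 20, 2019 respectively; done July 8, 2019 — within the window.
Step 3 — counting 19 days from July 18, 2019 (end of the 10-day waiting period, which began when the notice of appeal is served on July 8, 2019) gives a deadline of August 6, 2019; August 3, 2019 is within that limit.
Step 4 — 5 and 25 days from August 3, 2019 (when the record is requested) are August 8, 2019 and August 28, 2019 respectively; done August 10, 2019, which is between those dates.
Step 5 — 16 and 49 days from August 10, 2019 (when the opening brief is filed) are August 26, 2019 and September 28, 2019 respectively; October 1, 2019 is 3 days past the end of the window.
The analysis stops there.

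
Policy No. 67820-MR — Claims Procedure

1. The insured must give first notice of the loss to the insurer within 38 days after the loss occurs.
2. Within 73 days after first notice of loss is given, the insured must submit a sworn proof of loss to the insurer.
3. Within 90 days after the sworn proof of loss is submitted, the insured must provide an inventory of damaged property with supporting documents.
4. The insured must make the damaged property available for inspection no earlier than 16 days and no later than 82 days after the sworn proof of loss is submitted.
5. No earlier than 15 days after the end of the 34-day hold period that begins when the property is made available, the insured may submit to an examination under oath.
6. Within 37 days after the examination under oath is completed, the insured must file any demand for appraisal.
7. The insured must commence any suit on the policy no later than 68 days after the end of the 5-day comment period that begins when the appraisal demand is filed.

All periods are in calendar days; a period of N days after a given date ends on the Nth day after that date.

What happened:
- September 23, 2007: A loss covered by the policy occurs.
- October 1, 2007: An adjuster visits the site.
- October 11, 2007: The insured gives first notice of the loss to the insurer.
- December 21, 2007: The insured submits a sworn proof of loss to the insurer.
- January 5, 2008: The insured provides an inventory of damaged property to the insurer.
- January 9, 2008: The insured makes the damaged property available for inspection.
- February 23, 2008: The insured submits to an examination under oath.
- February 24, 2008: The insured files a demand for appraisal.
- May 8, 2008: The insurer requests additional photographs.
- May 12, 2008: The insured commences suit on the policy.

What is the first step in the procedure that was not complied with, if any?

(1) due by September 23, 2007 + 38 days = October 31, 2007; completed October 11, 2007, before the deadline.
(2) due by October 11, 2007 + 73 days = December 23, 2007; December 21, 2007 is within that limit.
(3) due by December 21, 2007 + 90 days = March 20, 2008; completed January 5, 2008, before the deadline.
(4) the permitted window runs from December 21, 2007 + 16 = January 6, 2008 to December 21, 2007 + 82 = March 12, 2008; done January 9, 2008, which is between those dates.
(5) permitted from February 12, 2008 + 15 days = February 27, 2008 onward; acted on February 23, 2008, 4 days prematurely.
The analysis stops there.

Step 5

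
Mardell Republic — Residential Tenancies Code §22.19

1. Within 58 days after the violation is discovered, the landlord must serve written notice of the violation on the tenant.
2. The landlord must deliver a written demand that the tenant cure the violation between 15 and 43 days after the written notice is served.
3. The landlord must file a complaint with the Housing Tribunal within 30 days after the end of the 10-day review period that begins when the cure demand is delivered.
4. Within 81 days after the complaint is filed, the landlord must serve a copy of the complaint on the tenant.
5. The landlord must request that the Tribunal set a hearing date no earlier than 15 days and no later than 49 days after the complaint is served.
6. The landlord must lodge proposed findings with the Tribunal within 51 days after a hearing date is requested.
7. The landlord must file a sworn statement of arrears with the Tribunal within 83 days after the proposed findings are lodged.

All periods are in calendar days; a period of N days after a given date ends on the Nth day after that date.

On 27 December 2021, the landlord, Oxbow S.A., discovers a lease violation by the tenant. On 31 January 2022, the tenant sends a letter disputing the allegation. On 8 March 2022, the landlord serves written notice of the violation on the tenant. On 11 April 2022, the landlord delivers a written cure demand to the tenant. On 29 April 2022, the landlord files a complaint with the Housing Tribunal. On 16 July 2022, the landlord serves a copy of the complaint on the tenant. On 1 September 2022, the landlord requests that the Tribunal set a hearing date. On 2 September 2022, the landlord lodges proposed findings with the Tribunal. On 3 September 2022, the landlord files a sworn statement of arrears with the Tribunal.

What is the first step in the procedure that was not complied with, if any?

Step 1

(1) due by 27 December 2021 + 58 days = 23 February 2022; 8 March 2022 misses that deadline by 13 days.
The analysis stops there.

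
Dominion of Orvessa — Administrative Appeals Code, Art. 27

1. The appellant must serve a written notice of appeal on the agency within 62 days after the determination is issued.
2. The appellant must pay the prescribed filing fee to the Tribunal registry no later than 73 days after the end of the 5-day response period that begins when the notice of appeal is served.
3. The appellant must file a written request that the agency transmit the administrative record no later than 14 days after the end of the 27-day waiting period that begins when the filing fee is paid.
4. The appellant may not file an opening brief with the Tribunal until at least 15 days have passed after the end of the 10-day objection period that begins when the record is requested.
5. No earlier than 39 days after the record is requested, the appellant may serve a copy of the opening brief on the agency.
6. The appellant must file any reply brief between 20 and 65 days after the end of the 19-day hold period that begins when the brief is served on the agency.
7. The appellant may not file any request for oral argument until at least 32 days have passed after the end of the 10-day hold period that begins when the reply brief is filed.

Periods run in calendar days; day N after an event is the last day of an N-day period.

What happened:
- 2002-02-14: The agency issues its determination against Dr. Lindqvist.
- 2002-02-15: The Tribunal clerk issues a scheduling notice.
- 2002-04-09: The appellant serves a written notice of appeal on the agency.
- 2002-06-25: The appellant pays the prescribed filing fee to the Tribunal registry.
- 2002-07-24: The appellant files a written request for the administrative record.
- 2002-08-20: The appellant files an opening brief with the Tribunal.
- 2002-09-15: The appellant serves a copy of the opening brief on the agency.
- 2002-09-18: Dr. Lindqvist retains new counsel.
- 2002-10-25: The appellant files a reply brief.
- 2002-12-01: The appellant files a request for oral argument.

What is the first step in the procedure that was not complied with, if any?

Step 7

Step 1 — counting 62 days from 2002-02-14 (when the determination is issued) gives a deadline of 2002-04-17; 2002-04-09 is within that limit.
Step 2 — counting 73 days from 2002-04-14 (end of the 5-day response period, which began when the notice of appeal is served on 2002-04-09) gives a deadline of 2002-06-26; completed 2002-06-25, before the deadline.
Step 3 — counting 14 days from 2002-07-22 (end of the 27-day waiting period, which began when the filing fee is paid on 2002-06-25) gives a deadline of 2002-08-05; done 2002-07-24 — timely.
Step 4 — must wait 15 days from 2002-08-03 (end of the 10-day objection period, which began when the record is requested on 2002-07-24), so not before 2002-08-18; done 2002-08-20, after the minimum wait.
Step 5 — must wait 39 days from 2002-07-24 (when the record is requested), so not before 2002-09-01; done 2002-09-15, after the minimum wait.
Step 6 — 20 and 65 days from 2002-10-04 (end of the 19-day hold period, which began when the brief is served on the agency on 2002-09-15) are 2002-10-24 and 2002-12-08 respectively; 2002-10-25 falls inside that range.
Step 7 — must wait 32 days from 2002-11-04 (end of the 10-day hold period, which began when the reply brief is filed on 2002-10-25), so not before 2002-12-06; acted on 2002-12-01, 5 days prematurely.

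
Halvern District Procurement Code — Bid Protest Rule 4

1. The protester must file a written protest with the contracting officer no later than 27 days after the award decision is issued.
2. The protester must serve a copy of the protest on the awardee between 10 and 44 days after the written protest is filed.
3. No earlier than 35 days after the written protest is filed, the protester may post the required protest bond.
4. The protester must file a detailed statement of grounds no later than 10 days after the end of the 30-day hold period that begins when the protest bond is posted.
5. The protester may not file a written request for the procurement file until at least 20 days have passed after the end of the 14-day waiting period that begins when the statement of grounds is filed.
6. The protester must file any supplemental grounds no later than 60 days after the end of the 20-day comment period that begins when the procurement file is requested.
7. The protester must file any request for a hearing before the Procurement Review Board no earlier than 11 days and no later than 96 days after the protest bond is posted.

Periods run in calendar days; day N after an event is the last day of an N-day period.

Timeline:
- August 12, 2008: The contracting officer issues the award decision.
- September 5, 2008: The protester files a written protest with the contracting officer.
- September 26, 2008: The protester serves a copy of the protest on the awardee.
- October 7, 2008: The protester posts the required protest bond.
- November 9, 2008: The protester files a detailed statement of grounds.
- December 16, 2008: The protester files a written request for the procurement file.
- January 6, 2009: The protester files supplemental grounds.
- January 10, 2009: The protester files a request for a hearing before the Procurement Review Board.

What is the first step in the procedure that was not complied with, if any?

Step 1: 27 days after August 12, 2008 (when the award decision is issued) is September 8, 2008; September 5, 2008 is within that limit.
Step 2: the window is 10–44 days after September 5, 2008 (when the written protest is filed), so September 15, 2008 through October 19, 2008; September 26, 2008 falls inside that range.
Step 3: the earliest permitted date is 35 days after September 5, 2008 (when the written protest is filed), i.e. October 10, 2008; October 7, 2008 is 3 days before the earliest permitted date.
The analysis stops there.

Step 3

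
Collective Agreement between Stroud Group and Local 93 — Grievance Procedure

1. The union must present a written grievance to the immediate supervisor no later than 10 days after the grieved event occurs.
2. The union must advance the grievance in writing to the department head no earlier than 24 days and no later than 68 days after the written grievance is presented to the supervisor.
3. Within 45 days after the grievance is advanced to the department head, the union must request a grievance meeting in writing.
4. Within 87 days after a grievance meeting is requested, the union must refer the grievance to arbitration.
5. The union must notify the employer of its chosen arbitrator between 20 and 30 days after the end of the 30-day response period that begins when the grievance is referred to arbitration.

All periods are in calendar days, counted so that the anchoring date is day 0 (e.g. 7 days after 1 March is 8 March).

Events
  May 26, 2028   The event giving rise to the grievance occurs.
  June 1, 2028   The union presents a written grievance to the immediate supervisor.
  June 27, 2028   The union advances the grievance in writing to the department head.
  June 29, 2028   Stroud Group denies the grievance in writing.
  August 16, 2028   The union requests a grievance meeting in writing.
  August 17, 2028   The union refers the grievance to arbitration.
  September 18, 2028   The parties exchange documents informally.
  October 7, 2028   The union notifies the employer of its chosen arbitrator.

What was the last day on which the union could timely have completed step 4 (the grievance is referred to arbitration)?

Step 4 runs from August 16, 2028, when a grievance meeting is requested. 87 days after August 16, 2028 is November 11, 2028.

November 11, 2028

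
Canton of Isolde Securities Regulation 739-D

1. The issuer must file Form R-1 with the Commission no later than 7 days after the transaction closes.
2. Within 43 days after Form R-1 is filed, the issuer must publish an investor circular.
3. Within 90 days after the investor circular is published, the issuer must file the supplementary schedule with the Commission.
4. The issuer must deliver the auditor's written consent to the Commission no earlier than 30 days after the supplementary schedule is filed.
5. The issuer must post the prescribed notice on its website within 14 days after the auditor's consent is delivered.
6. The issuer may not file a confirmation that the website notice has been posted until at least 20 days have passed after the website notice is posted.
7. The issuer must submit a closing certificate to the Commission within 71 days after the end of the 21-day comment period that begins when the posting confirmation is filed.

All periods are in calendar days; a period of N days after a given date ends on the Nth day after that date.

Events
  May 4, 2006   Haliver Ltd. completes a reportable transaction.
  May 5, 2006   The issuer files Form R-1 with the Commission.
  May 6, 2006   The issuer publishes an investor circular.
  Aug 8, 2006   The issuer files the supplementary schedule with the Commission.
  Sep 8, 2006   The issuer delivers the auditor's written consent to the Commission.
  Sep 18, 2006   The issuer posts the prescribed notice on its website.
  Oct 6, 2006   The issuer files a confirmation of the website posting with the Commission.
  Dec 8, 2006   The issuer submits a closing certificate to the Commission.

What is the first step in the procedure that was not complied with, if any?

Step 1: 7 days after May 4, 2006 (when the transaction closes) is May 11, 2006; May 5, 2006 is within that limit.
Step 2: 43 days after May 5, 2006 (when Form R-1 is filed) is Jun 17, 2006; done May 6, 2006 — timely.
Step 3: 90 days after May 6, 2006 (when the investor circular is published) is Aug 4, 2006; Aug 8, 2006 misses that deadline by 4 days.

Step 3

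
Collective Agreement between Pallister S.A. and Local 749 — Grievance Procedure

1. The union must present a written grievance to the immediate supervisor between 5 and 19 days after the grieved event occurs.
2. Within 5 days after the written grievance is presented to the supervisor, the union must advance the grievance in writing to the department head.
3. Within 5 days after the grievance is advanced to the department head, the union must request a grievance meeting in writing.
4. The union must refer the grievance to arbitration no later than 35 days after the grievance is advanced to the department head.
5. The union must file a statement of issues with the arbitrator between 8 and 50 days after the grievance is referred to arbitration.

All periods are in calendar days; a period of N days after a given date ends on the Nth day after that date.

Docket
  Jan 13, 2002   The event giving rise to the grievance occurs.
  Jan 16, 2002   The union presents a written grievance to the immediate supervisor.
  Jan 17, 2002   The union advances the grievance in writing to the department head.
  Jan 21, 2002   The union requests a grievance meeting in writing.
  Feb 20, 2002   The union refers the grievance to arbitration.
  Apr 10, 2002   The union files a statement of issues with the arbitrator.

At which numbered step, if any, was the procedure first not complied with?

Step 1

(1) the permitted window runs from Jan 13, 2002 + 5 = Jan 18, 2002 to Jan 13, 2002 + 19 = Feb 1, 2002; Jan 16, 2002 is 2 days too early.
No need to go further; step 1 was not satisfied.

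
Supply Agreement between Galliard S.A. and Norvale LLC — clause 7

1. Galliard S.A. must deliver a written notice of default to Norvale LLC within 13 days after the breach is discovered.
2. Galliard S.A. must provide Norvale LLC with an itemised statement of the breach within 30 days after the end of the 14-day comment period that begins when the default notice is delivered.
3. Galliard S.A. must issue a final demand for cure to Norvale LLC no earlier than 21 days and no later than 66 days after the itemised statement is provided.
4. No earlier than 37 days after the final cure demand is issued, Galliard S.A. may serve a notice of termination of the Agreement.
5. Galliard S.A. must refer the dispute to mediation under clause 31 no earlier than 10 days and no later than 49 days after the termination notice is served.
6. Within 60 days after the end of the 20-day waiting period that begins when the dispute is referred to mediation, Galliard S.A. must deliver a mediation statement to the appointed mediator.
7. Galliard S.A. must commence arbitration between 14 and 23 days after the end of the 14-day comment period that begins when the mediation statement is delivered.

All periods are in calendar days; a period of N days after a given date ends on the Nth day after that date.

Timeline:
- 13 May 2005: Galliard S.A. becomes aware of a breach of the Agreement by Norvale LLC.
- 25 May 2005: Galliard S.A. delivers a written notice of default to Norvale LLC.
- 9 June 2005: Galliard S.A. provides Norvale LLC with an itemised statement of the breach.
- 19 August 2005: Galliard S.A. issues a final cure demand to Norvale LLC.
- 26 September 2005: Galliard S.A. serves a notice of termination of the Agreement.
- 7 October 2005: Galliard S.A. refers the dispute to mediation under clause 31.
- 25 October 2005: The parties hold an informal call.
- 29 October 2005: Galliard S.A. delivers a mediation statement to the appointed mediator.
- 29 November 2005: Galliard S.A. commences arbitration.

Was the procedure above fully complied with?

(1) due by 13 May 2005 + 13 days = 26 May 2005; completed 25 May 2005, before the deadline.
(2) due by 8 June 2005 + 30 days = 8 July 2005; completed 9 June 2005, before the deadline.
(3) the permitted window runs from 9 June 2005 + 21 = 30 June 2005 to 9 June 2005 + 66 = 14 August 2005; done 19 August 2005 — 5 days after the window closed.

No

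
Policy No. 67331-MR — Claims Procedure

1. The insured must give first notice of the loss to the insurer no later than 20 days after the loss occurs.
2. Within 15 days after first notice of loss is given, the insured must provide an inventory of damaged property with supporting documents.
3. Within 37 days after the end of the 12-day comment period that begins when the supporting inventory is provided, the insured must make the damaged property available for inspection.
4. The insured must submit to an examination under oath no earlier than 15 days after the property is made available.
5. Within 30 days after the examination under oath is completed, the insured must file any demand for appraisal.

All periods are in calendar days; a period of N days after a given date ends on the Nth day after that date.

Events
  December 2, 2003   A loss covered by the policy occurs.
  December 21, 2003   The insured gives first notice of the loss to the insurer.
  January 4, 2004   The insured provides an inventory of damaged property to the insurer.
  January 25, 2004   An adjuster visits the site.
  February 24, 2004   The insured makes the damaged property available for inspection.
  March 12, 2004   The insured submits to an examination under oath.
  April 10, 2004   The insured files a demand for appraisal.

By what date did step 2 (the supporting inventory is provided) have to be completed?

January 5, 2004

Step 2 runs from December 21, 2003, when first notice of loss is given. 15 days after December 21, 2003 is January 5, 2004.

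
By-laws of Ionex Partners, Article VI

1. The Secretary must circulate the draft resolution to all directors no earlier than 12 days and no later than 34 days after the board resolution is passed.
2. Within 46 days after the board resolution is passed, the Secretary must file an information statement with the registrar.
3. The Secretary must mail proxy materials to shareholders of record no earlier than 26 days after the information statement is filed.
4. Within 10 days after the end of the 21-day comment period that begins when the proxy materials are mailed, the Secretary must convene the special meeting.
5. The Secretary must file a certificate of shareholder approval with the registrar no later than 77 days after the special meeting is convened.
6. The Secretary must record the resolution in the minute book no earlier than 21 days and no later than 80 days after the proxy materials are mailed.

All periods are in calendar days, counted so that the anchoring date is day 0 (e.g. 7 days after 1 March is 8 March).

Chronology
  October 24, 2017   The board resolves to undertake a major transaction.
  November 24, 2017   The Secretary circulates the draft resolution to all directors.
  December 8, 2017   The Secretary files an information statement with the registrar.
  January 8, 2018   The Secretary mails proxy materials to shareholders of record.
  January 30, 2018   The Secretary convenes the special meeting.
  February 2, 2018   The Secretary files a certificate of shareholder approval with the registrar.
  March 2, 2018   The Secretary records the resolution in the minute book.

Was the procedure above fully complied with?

Step 1 — 12 and 34 days from October 24, 2017 (when the board resolution is passed) are November 5, 2017 and November 27, 2017 respectively; November 24, 2017 falls inside that range.
Step 2 — counting 46 days from October 24, 2017 (when the board resolution is passed) gives a deadline of December 9, 2017; December 8, 2017 is within that limit.
Step 3 — must wait 26 days from December 8, 2017 (when the information statement is filed), so not before January 3, 2018; done January 8, 2018, after the minimum wait.
Step 4 — counting 10 days from January 29, 2018 (end of the 21-day comment period, which began when the proxy materials are mailed on January 8, 2018) gives a deadline of February 8, 2018; January 30, 2018 is within that limit.
Step 5 — counting 77 days from January 30, 2018 (when the special meeting is convened) gives a deadline of April 17, 2018; completed February 2, 2018, before the deadline.
Step 6 — 21 and 80 days from January 8, 2018 (when the proxy materials are mailed) are January 29, 2018 and March 29, 2018 respectively; done March 2, 2018 — within the window.

Yes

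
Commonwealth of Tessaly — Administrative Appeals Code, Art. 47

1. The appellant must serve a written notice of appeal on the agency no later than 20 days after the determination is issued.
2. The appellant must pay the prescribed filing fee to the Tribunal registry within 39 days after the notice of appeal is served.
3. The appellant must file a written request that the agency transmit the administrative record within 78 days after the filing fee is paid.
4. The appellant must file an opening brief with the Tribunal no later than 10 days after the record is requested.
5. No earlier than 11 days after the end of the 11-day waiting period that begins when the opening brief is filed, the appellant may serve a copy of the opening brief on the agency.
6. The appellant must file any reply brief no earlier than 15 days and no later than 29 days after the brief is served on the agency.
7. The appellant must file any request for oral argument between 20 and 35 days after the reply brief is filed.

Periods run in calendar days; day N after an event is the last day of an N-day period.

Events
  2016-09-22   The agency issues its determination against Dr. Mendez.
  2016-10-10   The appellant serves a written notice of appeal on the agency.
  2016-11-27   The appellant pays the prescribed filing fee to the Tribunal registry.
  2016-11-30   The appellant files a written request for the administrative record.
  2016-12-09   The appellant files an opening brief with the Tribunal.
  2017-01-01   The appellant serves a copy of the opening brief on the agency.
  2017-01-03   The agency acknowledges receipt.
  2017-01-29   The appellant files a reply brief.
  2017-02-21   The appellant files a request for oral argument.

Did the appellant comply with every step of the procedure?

No

Step 1 — counting 20 days from 2016-09-22 (when the determination is issued) gives a deadline of 2016-10-12; done 2016-10-10 — timely.
Step 2 — counting 39 days from 2016-10-10 (when the notice of appeal is served) gives a deadline of 2016-11-18; 2016-11-27 misses that deadline by 9 days.
The procedure was therefore not followed at step 2.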